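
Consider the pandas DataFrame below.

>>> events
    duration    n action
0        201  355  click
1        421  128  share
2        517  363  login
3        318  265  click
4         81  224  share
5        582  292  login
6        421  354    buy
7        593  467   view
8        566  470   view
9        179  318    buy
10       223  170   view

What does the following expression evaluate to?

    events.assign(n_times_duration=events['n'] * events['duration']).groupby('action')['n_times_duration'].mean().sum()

589234.333333

add column n_times_duration = events['n'] * events['duration']:
    duration    n action  n_times_duration
0        201  355  click             71355
1        421  128  share             53888
2        517  363  login            187671
3        318  265  click             84270
4         81  224  share             18144
5        582  292  login            169944
6        421  354    buy            149034
7        593  467   view            276931
8        566  470   view            266020
9        179  318    buy             56922
10       223  170   view             37910
group by action, mean of n_times_duration:
action
buy      102978.000000
click     77812.500000
login    178807.500000
share     36016.000000
view     193620.333333
Name: n_times_duration, dtype: float64
The sum of the resulting series is 589234.333333.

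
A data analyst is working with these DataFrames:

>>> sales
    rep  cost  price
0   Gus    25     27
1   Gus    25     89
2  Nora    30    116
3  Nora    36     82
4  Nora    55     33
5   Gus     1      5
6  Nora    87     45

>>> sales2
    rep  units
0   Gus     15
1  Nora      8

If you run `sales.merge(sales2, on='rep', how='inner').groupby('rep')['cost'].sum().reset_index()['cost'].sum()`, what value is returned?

merge on 'rep' (how='inner') → 7 rows:
    rep  cost  price  units
0   Gus    25     27     15
1   Gus    25     89     15
2  Nora    30    116      8
3  Nora    36     82      8
4  Nora    55     33      8
5   Gus     1      5     15
6  Nora    87     45      8
group by rep, sum of cost:
rep
Gus      51
Nora    208
Name: cost, dtype: int64
reset_index():
    rep  cost
0   Gus    51
1  Nora   208
So sum() = 259.

259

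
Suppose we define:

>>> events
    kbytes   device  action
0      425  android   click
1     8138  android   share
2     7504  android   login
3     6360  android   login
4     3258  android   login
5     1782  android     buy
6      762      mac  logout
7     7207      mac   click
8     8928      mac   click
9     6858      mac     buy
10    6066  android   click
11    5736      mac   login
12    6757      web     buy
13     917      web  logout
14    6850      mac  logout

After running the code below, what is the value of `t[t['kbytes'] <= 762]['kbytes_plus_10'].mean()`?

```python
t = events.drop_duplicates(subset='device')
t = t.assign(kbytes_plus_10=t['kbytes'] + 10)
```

drop duplicate device (keep=first):
    kbytes   device  action
0      425  android   click
6      762      mac  logout
12    6757      web     buy
add column kbytes_plus_10 = t['kbytes'] + 10:
    kbytes   device  action  kbytes_plus_10
0      425  android   click             435
6      762      mac  logout             772
12    6757      web     buy            6767
filter rows where kbytes <= 762:
   kbytes   device  action  kbytes_plus_10
0     425  android   click             435
6     762      mac  logout             772
Then the mean of column 'kbytes_plus_10': 603.5

603.5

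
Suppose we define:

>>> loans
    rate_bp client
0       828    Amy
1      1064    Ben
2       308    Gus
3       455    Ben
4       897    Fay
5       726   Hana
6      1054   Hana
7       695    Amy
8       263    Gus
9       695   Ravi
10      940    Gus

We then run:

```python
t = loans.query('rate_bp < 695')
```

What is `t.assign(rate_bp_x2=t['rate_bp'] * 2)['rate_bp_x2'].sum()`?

2052

filter rows where rate_bp < 695:
   rate_bp client
2      308    Gus
3      455    Ben
8      263    Gus
add column rate_bp_x2 = t['rate_bp'] * 2:
   rate_bp client  rate_bp_x2
2      308    Gus         616
3      455    Ben         910
8      263    Gus         526
Then the sum of column 'rate_bp_x2': 2052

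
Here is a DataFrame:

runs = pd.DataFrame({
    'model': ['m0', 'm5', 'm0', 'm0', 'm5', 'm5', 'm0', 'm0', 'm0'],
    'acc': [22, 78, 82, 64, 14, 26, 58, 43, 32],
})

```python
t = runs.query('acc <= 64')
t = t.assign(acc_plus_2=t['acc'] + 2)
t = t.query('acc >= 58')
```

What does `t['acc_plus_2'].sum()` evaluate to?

126

filter rows where acc <= 64:
  model  acc
0    m0   22
3    m0   64
4    m5   14
5    m5   26
6    m0   58
7    m0   43
8    m0   32
add column acc_plus_2 = t['acc'] + 2:
  model  acc  acc_plus_2
0    m0   22          24
3    m0   64          66
4    m5   14          16
5    m5   26          28
6    m0   58          60
7    m0   43          45
8    m0   32          34
filter rows where acc >= 58:
  model  acc  acc_plus_2
3    m0   64          66
6    m0   58          60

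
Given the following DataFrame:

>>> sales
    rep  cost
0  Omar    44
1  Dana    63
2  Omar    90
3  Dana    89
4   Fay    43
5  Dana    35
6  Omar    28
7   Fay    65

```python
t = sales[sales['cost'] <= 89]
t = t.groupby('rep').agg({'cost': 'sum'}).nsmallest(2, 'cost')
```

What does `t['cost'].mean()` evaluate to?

90.0

filter rows where cost <= 89:
    rep  cost
0  Omar    44
1  Dana    63
3  Dana    89
4   Fay    43
5  Dana    35
6  Omar    28
7   Fay    65
group by rep, sum of cost:
      cost
rep       
Dana   187
Fay    108
Omar    72
take 2 rows with smallest cost:
      cost
rep       
Omar    72
Fay    108
Reading off the mean of column 'cost', we get 90.0.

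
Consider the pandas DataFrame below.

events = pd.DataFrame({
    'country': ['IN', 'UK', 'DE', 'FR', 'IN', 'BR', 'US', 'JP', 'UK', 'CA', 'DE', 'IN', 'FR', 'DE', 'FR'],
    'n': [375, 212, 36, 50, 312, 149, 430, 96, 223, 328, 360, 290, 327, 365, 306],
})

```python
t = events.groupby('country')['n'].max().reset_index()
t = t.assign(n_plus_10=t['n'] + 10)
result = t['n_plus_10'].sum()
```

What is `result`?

group by country, max of n:
country
BR    149
CA    328
DE    365
FR    327
IN    375
JP     96
UK    223
US    430
Name: n, dtype: int64
reset_index():
  country    n
0      BR  149
1      CA  328
2      DE  365
3      FR  327
4      IN  375
5      JP   96
6      UK  223
7      US  430
add column n_plus_10 = t['n'] + 10:
  country    n  n_plus_10
0      BR  149        159
1      CA  328        338
2      DE  365        375
3      FR  327        337
4      IN  375        385
5      JP   96        106
6      UK  223        233
7      US  430        440
Reading off the sum of column 'n_plus_10', we get 2373.

2373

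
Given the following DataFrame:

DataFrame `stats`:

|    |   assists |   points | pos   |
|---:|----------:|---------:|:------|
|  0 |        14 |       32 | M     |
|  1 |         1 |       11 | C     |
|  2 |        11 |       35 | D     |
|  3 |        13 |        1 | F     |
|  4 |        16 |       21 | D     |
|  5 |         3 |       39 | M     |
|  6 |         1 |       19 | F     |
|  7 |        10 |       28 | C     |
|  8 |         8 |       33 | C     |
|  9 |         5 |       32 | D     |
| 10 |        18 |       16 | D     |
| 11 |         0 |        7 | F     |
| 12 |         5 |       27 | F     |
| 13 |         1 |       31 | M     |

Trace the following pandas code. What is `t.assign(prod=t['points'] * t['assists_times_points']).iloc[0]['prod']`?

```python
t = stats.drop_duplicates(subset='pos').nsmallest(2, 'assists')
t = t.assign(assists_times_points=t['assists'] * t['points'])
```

drop duplicate pos (keep=first):
   assists  points pos
0       14      32   M
1        1      11   C
2       11      35   D
3       13       1   F
take 2 rows with smallest assists:
   assists  points pos
1        1      11   C
2       11      35   D
add column assists_times_points = t['assists'] * t['points']:
   assists  points pos  assists_times_points
1        1      11   C                    11
2       11      35   D                   385
add column prod = t['points'] * t['assists_times_points']:
   assists  points pos  assists_times_points   prod
1        1      11   C                    11    121
2       11      35   D                   385  13475
Finally, value at position 0, column 'prod' = 121.

121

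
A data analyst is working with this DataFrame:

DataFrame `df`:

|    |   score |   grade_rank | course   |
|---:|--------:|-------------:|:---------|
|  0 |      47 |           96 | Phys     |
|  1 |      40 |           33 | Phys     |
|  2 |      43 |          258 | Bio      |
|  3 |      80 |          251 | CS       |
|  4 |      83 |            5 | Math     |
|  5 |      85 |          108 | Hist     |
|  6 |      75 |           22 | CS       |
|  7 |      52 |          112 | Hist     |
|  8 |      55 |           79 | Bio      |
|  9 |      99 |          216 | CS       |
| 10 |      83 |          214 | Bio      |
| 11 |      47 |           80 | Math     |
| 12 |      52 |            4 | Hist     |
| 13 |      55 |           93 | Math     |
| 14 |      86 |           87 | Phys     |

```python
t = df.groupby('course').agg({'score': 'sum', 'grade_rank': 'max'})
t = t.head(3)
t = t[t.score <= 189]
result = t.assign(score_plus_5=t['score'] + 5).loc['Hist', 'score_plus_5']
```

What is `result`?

group by course: sum(score), max(grade_rank):
        score  grade_rank
course                   
Bio       181         258
CS        254         251
Hist      189         112
Math      185          93
Phys      173          96
take first 3 rows:
        score  grade_rank
course                   
Bio       181         258
CS        254         251
Hist      189         112
filter rows where score <= 189:
        score  grade_rank
course                   
Bio       181         258
Hist      189         112
add column score_plus_5 = t['score'] + 5:
        score  grade_rank  score_plus_5
course                                 
Bio       181         258           186
Hist      189         112           194
value at row 'Hist', column 'score_plus_5' → 194

194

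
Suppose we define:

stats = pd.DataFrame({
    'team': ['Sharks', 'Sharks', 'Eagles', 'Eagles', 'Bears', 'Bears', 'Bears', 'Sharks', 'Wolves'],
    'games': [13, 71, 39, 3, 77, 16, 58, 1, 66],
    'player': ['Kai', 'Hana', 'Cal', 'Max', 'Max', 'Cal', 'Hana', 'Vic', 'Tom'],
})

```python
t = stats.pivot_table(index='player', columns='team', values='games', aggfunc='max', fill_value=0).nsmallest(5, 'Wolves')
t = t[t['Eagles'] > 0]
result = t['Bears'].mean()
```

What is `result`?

46.5

pivot: rows=player, cols=team, max(games):
team    Bears  Eagles  Sharks  Wolves
player                               
Cal        16      39       0       0
Hana       58       0      71       0
Kai         0       0      13       0
Max        77       3       0       0
Tom         0       0       0      66
Vic         0       0       1       0
take 5 rows with smallest Wolves:
team    Bears  Eagles  Sharks  Wolves
player                               
Cal        16      39       0       0
Hana       58       0      71       0
Kai         0       0      13       0
Max        77       3       0       0
Vic         0       0       1       0
filter rows where Eagles > 0:
team    Bears  Eagles  Sharks  Wolves
player                               
Cal        16      39       0       0
Max        77       3       0       0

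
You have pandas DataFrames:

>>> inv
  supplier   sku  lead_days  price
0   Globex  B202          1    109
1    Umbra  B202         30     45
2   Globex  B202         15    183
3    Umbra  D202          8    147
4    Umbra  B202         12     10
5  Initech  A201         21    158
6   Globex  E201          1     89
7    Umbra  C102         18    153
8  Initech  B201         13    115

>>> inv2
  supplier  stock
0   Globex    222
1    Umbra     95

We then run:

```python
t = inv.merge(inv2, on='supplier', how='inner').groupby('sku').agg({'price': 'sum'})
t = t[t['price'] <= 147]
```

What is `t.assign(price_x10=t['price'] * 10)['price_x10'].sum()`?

merge on 'supplier' (how='inner') → 7 rows:
  supplier   sku  lead_days  price  stock
0   Globex  B202          1    109    222
1    Umbra  B202         30     45     95
2   Globex  B202         15    183    222
3    Umbra  D202          8    147     95
4    Umbra  B202         12     10     95
5   Globex  E201          1     89    222
6    Umbra  C102         18    153     95
group by sku, sum of price:
      price
sku        
B202    347
C102    153
D202    147
E201     89
filter rows where price <= 147:
      price
sku        
D202    147
E201     89
add column price_x10 = t['price'] * 10:
      price  price_x10
sku                   
D202    147       1470
E201     89        890
The sum of column 'price_x10' is 2360.

2360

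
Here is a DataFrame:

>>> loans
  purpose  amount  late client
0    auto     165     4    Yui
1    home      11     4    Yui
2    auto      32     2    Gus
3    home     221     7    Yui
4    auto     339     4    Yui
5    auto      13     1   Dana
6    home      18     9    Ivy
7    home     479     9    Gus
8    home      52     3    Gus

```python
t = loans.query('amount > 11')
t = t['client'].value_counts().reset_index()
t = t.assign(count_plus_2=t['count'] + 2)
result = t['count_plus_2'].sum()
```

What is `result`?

16

filter rows where amount > 11:
  purpose  amount  late client
0    auto     165     4    Yui
2    auto      32     2    Gus
3    home     221     7    Yui
4    auto     339     4    Yui
5    auto      13     1   Dana
6    home      18     9    Ivy
7    home     479     9    Gus
8    home      52     3    Gus
value_counts of client:
client
Yui     3
Gus     3
Dana    1
Ivy     1
Name: count, dtype: int64
reset_index():
  client  count
0    Yui      3
1    Gus      3
2   Dana      1
3    Ivy      1
add column count_plus_2 = t['count'] + 2:
  client  count  count_plus_2
0    Yui      3             5
1    Gus      3             5
2   Dana      1             3
3    Ivy      1             3
sum of column 'count_plus_2' → 16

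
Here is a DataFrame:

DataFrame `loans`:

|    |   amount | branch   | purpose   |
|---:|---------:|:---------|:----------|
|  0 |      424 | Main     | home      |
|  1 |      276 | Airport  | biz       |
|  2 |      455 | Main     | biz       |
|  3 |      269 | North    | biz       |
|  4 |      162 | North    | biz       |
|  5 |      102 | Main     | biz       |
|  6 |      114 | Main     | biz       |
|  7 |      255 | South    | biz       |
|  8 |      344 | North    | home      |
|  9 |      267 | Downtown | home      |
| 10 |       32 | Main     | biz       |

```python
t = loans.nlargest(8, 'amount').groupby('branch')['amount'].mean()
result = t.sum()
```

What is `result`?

1495.83333333

take 8 rows with largest amount:
   amount    branch purpose
2     455      Main     biz
0     424      Main    home
8     344     North    home
1     276   Airport     biz
3     269     North     biz
9     267  Downtown    home
7     255     South     biz
4     162     North     biz
group by branch, mean of amount:
branch
Airport     276.000000
Downtown    267.000000
Main        439.500000
North       258.333333
South       255.000000
Name: amount, dtype: float64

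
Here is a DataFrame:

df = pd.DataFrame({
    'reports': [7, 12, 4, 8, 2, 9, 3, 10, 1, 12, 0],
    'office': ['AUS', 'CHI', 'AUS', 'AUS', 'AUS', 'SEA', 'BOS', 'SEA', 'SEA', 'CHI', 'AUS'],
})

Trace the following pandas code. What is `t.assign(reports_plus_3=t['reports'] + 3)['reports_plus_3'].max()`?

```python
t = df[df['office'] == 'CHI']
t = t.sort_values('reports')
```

filter rows where office == 'CHI':
   reports office
1       12    CHI
9       12    CHI
sort by reports:
   reports office
1       12    CHI
9       12    CHI
add column reports_plus_3 = t['reports'] + 3:
   reports office  reports_plus_3
1       12    CHI              15
9       12    CHI              15
The max of column 'reports_plus_3' is 15.

15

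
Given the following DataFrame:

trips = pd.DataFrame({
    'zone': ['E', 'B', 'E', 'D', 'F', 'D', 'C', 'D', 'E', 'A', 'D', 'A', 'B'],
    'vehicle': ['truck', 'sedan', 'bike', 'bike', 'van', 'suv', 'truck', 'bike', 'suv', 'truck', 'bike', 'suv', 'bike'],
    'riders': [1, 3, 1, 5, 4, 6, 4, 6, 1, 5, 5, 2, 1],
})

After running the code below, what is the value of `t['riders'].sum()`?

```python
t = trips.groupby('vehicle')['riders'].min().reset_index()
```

group by vehicle, min of riders:
vehicle
bike     1
sedan    3
suv      1
truck    1
van      4
Name: riders, dtype: int64
reset_index():
  vehicle  riders
0    bike       1
1   sedan       3
2     suv       1
3   truck       1
4     van       4
The sum of column 'riders' is 10.

10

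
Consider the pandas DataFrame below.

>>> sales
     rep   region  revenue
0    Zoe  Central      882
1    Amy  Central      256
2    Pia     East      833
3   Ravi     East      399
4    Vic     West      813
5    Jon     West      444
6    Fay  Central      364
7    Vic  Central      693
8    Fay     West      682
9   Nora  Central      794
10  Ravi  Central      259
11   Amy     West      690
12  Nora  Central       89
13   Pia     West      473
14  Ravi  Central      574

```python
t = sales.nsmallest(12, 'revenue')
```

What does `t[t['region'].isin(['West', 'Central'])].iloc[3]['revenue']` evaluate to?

take 12 rows with smallest revenue:
     rep   region  revenue
12  Nora  Central       89
1    Amy  Central      256
10  Ravi  Central      259
6    Fay  Central      364
3   Ravi     East      399
5    Jon     West      444
13   Pia     West      473
14  Ravi  Central      574
8    Fay     West      682
11   Amy     West      690
7    Vic  Central      693
9   Nora  Central      794
filter rows where region in ['West', 'Central']:
     rep   region  revenue
12  Nora  Central       89
1    Amy  Central      256
10  Ravi  Central      259
6    Fay  Central      364
5    Jon     West      444
13   Pia     West      473
14  Ravi  Central      574
8    Fay     West      682
11   Amy     West      690
7    Vic  Central      693
9   Nora  Central      794
Reading off the value at position 3, column 'revenue', we get 364.

364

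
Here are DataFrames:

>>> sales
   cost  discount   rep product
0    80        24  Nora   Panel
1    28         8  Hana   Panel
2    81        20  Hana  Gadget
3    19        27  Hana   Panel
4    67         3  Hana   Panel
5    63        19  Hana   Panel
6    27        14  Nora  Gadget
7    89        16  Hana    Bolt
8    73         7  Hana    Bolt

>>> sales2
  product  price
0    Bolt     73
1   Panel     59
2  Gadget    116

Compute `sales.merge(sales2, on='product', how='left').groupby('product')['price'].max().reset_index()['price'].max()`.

116

merge on 'product' (how='left') → 9 rows:
   cost  discount   rep product  price
0    80        24  Nora   Panel     59
1    28         8  Hana   Panel     59
2    81        20  Hana  Gadget    116
3    19        27  Hana   Panel     59
4    67         3  Hana   Panel     59
5    63        19  Hana   Panel     59
6    27        14  Nora  Gadget    116
7    89        16  Hana    Bolt     73
8    73         7  Hana    Bolt     73
group by product, max of price:
product
Bolt       73
Gadget    116
Panel      59
Name: price, dtype: int64
reset_index():
  product  price
0    Bolt     73
1  Gadget    116
2   Panel     59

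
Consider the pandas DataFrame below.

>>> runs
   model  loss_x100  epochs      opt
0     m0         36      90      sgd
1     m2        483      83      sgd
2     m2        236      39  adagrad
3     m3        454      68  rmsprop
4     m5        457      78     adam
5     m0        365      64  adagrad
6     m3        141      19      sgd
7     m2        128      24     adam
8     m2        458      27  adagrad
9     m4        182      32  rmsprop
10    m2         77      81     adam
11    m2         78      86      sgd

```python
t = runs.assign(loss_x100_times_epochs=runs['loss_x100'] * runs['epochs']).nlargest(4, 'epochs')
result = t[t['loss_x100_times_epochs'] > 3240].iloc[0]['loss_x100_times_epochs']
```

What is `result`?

add column loss_x100_times_epochs = runs['loss_x100'] * runs['epochs']:
   model  loss_x100  epochs      opt  loss_x100_times_epochs
0     m0         36      90      sgd                    3240
1     m2        483      83      sgd                   40089
2     m2        236      39  adagrad                    9204
3     m3        454      68  rmsprop                   30872
4     m5        457      78     adam                   35646
5     m0        365      64  adagrad                   23360
6     m3        141      19      sgd                    2679
7     m2        128      24     adam                    3072
8     m2        458      27  adagrad                   12366
9     m4        182      32  rmsprop                    5824
10    m2         77      81     adam                    6237
11    m2         78      86      sgd                    6708
take 4 rows with largest epochs:
   model  loss_x100  epochs   opt  loss_x100_times_epochs
0     m0         36      90   sgd                    3240
11    m2         78      86   sgd                    6708
1     m2        483      83   sgd                   40089
10    m2         77      81  adam                    6237
filter rows where loss_x100_times_epochs > 3240:
   model  loss_x100  epochs   opt  loss_x100_times_epochs
11    m2         78      86   sgd                    6708
1     m2        483      83   sgd                   40089
10    m2         77      81  adam                    6237
Taking the value at position 0, column 'loss_x100_times_epochs' gives 6708.

6708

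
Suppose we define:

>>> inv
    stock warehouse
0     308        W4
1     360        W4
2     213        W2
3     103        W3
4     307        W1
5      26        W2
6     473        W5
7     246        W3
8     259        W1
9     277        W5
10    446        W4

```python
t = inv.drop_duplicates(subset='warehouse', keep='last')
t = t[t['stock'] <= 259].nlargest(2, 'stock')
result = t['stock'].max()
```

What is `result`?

259

drop duplicate warehouse (keep=last):
    stock warehouse
5      26        W2
7     246        W3
8     259        W1
9     277        W5
10    446        W4
filter rows where stock <= 259:
   stock warehouse
5     26        W2
7    246        W3
8    259        W1
take 2 rows with largest stock:
   stock warehouse
8    259        W1
7    246        W3
Taking the max of column 'stock' gives 259.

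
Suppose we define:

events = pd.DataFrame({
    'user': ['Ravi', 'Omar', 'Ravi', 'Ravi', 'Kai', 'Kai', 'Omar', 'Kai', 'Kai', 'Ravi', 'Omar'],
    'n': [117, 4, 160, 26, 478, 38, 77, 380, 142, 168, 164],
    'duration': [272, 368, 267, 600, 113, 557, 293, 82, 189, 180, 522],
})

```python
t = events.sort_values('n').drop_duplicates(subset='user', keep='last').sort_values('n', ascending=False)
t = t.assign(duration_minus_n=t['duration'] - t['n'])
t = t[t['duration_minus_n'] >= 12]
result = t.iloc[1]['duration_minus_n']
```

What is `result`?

sort by n:
    user    n  duration
1   Omar    4       368
3   Ravi   26       600
5    Kai   38       557
6   Omar   77       293
0   Ravi  117       272
8    Kai  142       189
2   Ravi  160       267
10  Omar  164       522
9   Ravi  168       180
7    Kai  380        82
4    Kai  478       113
drop duplicate user (keep=last):
    user    n  duration
10  Omar  164       522
9   Ravi  168       180
4    Kai  478       113
sort by n descending:
    user    n  duration
4    Kai  478       113
9   Ravi  168       180
10  Omar  164       522
add column duration_minus_n = t['duration'] - t['n']:
    user    n  duration  duration_minus_n
4    Kai  478       113              -365
9   Ravi  168       180                12
10  Omar  164       522               358
filter rows where duration_minus_n >= 12:
    user    n  duration  duration_minus_n
9   Ravi  168       180                12
10  Omar  164       522               358
Finally, value at position 1, column 'duration_minus_n' = 358.

358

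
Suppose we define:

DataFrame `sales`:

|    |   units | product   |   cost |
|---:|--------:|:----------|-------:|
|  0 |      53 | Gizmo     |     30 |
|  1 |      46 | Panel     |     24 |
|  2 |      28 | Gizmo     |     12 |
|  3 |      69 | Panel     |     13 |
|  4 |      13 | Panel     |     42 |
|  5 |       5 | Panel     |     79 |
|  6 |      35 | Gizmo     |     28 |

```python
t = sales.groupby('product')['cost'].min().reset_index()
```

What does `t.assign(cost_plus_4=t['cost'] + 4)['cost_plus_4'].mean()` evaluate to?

group by product, min of cost:
product
Gizmo    12
Panel    13
Name: cost, dtype: int64
reset_index():
  product  cost
0   Gizmo    12
1   Panel    13
add column cost_plus_4 = t['cost'] + 4:
  product  cost  cost_plus_4
0   Gizmo    12           16
1   Panel    13           17
The mean of column 'cost_plus_4' is 16.5.

16.5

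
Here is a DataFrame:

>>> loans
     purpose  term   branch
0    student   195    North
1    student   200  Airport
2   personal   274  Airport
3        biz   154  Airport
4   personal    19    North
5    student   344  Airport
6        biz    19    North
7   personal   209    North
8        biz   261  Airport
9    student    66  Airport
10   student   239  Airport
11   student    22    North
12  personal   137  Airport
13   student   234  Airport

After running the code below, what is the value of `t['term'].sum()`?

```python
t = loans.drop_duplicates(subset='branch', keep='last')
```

256

drop duplicate branch (keep=last):
    purpose  term   branch
11  student    22    North
13  student   234  Airport
The sum of column 'term' is 256.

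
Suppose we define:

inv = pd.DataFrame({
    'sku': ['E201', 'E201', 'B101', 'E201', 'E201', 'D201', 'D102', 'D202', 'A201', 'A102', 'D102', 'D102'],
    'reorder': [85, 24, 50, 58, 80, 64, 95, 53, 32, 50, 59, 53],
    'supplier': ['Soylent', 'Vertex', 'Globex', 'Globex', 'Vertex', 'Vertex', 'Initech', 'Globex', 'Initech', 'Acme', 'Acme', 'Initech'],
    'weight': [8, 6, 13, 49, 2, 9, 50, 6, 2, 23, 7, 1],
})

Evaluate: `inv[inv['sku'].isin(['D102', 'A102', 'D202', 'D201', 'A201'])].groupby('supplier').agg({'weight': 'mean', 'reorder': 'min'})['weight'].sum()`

47.6666666667

filter rows where sku in ['D102', 'A102', 'D202', 'D201', 'A201']:
     sku  reorder supplier  weight
5   D201       64   Vertex       9
6   D102       95  Initech      50
7   D202       53   Globex       6
8   A201       32  Initech       2
9   A102       50     Acme      23
10  D102       59     Acme       7
11  D102       53  Initech       1
group by supplier: mean(weight), min(reorder):
             weight  reorder
supplier                    
Acme      15.000000       50
Globex     6.000000       53
Initech   17.666667       32
Vertex     9.000000       64
Then the sum of column 'weight': 47.6666666667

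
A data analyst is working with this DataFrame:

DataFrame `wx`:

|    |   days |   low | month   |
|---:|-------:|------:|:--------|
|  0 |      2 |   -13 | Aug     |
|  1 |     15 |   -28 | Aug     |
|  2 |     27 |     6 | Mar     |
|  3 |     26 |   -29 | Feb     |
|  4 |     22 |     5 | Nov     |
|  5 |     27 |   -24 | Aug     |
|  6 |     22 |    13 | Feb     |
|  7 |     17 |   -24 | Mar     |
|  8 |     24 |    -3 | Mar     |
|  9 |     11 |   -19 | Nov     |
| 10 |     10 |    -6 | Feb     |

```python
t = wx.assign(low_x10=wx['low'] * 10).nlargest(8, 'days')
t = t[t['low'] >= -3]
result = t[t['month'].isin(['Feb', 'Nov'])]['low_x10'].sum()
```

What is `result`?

180

add column low_x10 = wx['low'] * 10:
    days  low month  low_x10
0      2  -13   Aug     -130
1     15  -28   Aug     -280
2     27    6   Mar       60
3     26  -29   Feb     -290
4     22    5   Nov       50
5     27  -24   Aug     -240
6     22   13   Feb      130
7     17  -24   Mar     -240
8     24   -3   Mar      -30
9     11  -19   Nov     -190
10    10   -6   Feb      -60
take 8 rows with largest days:
   days  low month  low_x10
2    27    6   Mar       60
5    27  -24   Aug     -240
3    26  -29   Feb     -290
8    24   -3   Mar      -30
4    22    5   Nov       50
6    22   13   Feb      130
7    17  -24   Mar     -240
1    15  -28   Aug     -280
filter rows where low >= -3:
   days  low month  low_x10
2    27    6   Mar       60
8    24   -3   Mar      -30
4    22    5   Nov       50
6    22   13   Feb      130
filter rows where month in ['Feb', 'Nov']:
   days  low month  low_x10
4    22    5   Nov       50
6    22   13   Feb      130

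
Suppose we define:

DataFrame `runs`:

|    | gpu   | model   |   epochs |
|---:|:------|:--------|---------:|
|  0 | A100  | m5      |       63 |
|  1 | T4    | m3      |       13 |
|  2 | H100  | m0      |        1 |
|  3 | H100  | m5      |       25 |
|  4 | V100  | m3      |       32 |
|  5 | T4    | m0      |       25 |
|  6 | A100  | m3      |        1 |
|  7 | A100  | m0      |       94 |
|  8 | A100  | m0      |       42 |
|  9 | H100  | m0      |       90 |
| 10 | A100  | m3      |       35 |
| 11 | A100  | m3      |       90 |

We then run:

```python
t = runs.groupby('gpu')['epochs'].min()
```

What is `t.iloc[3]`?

group by gpu, min of epochs:
gpu
A100     1
H100     1
T4      13
V100    32
Name: epochs, dtype: int64

32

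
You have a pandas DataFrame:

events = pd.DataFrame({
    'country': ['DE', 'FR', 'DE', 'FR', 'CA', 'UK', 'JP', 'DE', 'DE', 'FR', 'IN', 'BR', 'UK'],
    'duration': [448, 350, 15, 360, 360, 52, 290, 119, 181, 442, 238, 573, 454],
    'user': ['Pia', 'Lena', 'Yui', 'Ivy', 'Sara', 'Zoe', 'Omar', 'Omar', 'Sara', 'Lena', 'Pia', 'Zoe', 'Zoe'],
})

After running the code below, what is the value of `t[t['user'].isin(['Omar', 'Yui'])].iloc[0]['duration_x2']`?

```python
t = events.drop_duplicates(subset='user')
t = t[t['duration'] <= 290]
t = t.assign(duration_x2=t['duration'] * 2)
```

drop duplicate user (keep=first):
  country  duration  user
0      DE       448   Pia
1      FR       350  Lena
2      DE        15   Yui
3      FR       360   Ivy
4      CA       360  Sara
5      UK        52   Zoe
6      JP       290  Omar
filter rows where duration <= 290:
  country  duration  user
2      DE        15   Yui
5      UK        52   Zoe
6      JP       290  Omar
add column duration_x2 = t['duration'] * 2:
  country  duration  user  duration_x2
2      DE        15   Yui           30
5      UK        52   Zoe          104
6      JP       290  Omar          580
filter rows where user in ['Omar', 'Yui']:
  country  duration  user  duration_x2
2      DE        15   Yui           30
6      JP       290  Omar          580

30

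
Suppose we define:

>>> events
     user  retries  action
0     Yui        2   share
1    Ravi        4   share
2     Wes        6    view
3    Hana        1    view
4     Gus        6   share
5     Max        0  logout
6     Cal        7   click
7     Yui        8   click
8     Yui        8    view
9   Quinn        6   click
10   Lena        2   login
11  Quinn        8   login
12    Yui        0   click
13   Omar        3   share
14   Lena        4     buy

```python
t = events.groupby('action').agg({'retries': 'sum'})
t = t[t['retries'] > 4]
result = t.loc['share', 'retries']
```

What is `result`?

group by action, sum of retries:
        retries
action         
buy           4
click        21
login        10
logout        0
share        15
view         15
filter rows where retries > 4:
        retries
action         
click        21
login        10
share        15
view         15
Finally, value at row 'share', column 'retries' = 15.

15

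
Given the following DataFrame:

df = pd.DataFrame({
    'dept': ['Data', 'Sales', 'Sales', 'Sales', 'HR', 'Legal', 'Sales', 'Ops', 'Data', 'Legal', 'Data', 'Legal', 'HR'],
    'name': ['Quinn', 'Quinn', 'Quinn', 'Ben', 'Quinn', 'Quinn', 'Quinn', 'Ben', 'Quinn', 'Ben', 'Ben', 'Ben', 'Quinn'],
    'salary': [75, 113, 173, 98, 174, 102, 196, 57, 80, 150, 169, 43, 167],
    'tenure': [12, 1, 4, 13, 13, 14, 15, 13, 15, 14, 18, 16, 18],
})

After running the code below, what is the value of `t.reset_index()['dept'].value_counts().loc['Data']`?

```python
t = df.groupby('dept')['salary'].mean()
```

group by dept, mean of salary:
dept
Data     108.000000
HR       170.500000
Legal     98.333333
Ops       57.000000
Sales    145.000000
Name: salary, dtype: float64
reset_index():
    dept      salary
0   Data  108.000000
1     HR  170.500000
2  Legal   98.333333
3    Ops   57.000000
4  Sales  145.000000
value_counts of dept:
dept
Data     1
HR       1
Legal    1
Ops      1
Sales    1
Name: count, dtype: int64

1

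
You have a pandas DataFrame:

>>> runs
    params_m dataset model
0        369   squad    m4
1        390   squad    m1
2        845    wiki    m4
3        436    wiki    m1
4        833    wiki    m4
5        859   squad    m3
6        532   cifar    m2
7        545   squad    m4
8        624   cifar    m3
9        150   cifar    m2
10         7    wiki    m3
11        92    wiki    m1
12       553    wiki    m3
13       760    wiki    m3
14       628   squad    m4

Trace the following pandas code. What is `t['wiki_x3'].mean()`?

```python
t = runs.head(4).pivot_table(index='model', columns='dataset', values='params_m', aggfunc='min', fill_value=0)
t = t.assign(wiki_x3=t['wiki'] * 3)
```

1921.5

take first 4 rows:
   params_m dataset model
0       369   squad    m4
1       390   squad    m1
2       845    wiki    m4
3       436    wiki    m1
pivot: rows=model, cols=dataset, min(params_m):
dataset  squad  wiki
model               
m1         390   436
m4         369   845
add column wiki_x3 = t['wiki'] * 3:
dataset  squad  wiki  wiki_x3
model                        
m1         390   436     1308
m4         369   845     2535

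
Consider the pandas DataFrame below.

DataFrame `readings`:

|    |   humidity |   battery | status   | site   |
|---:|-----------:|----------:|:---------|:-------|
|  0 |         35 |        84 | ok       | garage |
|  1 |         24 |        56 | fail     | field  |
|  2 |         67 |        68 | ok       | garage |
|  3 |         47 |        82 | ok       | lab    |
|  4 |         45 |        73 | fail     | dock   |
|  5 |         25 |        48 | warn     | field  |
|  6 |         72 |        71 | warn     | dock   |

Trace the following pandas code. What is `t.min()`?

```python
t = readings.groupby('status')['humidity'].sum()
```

69

group by status, sum of humidity:
status
fail     69
ok      149
warn     97
Name: humidity, dtype: int64
Then the min of the resulting series: 69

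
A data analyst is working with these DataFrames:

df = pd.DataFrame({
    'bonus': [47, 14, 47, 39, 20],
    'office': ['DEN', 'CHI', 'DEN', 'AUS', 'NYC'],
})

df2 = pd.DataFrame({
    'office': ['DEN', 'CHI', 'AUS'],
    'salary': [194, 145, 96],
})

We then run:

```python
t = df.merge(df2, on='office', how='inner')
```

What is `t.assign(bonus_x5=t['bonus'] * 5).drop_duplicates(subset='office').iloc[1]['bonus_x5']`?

70

merge on 'office' (how='inner') → 4 rows:
   bonus office  salary
0     47    DEN     194
1     14    CHI     145
2     47    DEN     194
3     39    AUS      96
add column bonus_x5 = t['bonus'] * 5:
   bonus office  salary  bonus_x5
0     47    DEN     194       235
1     14    CHI     145        70
2     47    DEN     194       235
3     39    AUS      96       195
drop duplicate office (keep=first):
   bonus office  salary  bonus_x5
0     47    DEN     194       235
1     14    CHI     145        70
3     39    AUS      96       195
The value at position 1, column 'bonus_x5' is 70.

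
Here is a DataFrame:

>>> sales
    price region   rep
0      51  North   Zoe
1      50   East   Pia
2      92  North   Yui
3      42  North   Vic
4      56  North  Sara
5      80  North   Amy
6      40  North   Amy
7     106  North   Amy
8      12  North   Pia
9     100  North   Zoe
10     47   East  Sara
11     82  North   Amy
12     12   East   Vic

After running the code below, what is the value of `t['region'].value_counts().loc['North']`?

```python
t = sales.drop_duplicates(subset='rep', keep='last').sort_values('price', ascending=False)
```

drop duplicate rep (keep=last):
    price region   rep
2      92  North   Yui
8      12  North   Pia
9     100  North   Zoe
10     47   East  Sara
11     82  North   Amy
12     12   East   Vic
sort by price descending:
    price region   rep
9     100  North   Zoe
2      92  North   Yui
11     82  North   Amy
10     47   East  Sara
8      12  North   Pia
12     12   East   Vic
value_counts of region:
region
North    4
East     2
Name: count, dtype: int64
Reading off the value at index 'North', we get 4.

4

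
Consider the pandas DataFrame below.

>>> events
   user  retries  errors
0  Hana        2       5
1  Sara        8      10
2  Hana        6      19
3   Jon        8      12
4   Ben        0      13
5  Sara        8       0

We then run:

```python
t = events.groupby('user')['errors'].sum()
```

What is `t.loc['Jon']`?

group by user, sum of errors:
user
Ben     13
Hana    24
Jon     12
Sara    10
Name: errors, dtype: int64
So loc['Jon'] = 12.

12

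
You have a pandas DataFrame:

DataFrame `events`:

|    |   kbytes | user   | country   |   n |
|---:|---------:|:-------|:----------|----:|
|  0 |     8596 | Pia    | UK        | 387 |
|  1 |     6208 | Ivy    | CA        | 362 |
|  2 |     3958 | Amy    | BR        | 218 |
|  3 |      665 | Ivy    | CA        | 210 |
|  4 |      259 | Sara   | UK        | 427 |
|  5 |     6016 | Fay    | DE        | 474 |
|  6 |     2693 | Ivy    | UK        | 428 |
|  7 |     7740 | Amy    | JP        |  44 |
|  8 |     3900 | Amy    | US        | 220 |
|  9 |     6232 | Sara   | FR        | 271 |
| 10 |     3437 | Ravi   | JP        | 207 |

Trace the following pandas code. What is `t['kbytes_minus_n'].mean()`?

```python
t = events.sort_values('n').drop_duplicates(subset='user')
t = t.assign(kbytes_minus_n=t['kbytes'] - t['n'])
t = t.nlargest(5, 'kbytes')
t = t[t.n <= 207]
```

sort by n:
    kbytes  user country    n
7     7740   Amy      JP   44
10    3437  Ravi      JP  207
3      665   Ivy      CA  210
2     3958   Amy      BR  218
8     3900   Amy      US  220
9     6232  Sara      FR  271
1     6208   Ivy      CA  362
0     8596   Pia      UK  387
4      259  Sara      UK  427
6     2693   Ivy      UK  428
5     6016   Fay      DE  474
drop duplicate user (keep=first):
    kbytes  user country    n
7     7740   Amy      JP   44
10    3437  Ravi      JP  207
3      665   Ivy      CA  210
9     6232  Sara      FR  271
0     8596   Pia      UK  387
5     6016   Fay      DE  474
add column kbytes_minus_n = t['kbytes'] - t['n']:
    kbytes  user country    n  kbytes_minus_n
7     7740   Amy      JP   44            7696
10    3437  Ravi      JP  207            3230
3      665   Ivy      CA  210             455
9     6232  Sara      FR  271            5961
0     8596   Pia      UK  387            8209
5     6016   Fay      DE  474            5542
take 5 rows with largest kbytes:
    kbytes  user country    n  kbytes_minus_n
0     8596   Pia      UK  387            8209
7     7740   Amy      JP   44            7696
9     6232  Sara      FR  271            5961
5     6016   Fay      DE  474            5542
10    3437  Ravi      JP  207            3230
filter rows where n <= 207:
    kbytes  user country    n  kbytes_minus_n
7     7740   Amy      JP   44            7696
10    3437  Ravi      JP  207            3230
Finally, mean of column 'kbytes_minus_n' = 5463.0.

5463.0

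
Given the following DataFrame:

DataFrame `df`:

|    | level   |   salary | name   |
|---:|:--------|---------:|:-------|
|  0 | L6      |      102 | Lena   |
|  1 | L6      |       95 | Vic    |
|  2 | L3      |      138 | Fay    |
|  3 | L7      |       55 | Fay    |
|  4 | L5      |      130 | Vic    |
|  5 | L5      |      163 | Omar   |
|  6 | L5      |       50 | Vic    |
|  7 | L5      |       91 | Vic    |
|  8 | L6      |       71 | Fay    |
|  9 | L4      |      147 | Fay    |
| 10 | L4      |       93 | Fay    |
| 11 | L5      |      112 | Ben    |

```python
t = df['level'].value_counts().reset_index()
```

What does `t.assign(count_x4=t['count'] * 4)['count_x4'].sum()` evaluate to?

48

value_counts of level:
level
L5    5
L6    3
L4    2
L3    1
L7    1
Name: count, dtype: int64
reset_index():
  level  count
0    L5      5
1    L6      3
2    L4      2
3    L3      1
4    L7      1
add column count_x4 = t['count'] * 4:
  level  count  count_x4
0    L5      5        20
1    L6      3        12
2    L4      2         8
3    L3      1         4
4    L7      1         4
Then the sum of column 'count_x4': 48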